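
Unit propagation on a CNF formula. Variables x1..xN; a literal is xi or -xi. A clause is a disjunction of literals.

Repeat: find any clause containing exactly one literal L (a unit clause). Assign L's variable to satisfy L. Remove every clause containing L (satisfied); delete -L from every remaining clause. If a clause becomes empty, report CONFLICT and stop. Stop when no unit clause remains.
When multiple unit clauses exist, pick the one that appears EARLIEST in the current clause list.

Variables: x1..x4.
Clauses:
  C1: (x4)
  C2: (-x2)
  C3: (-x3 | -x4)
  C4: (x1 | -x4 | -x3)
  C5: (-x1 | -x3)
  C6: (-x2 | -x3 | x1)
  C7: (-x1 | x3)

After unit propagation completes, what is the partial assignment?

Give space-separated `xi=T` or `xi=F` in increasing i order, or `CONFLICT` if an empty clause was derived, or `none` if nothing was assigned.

Answer: x1=F x2=F x3=F x4=T

Derivation:
unit clause [4] forces x4=T; simplify:
  drop -4 from [-3, -4] -> [-3]
  drop -4 from [1, -4, -3] -> [1, -3]
  satisfied 1 clause(s); 6 remain; assigned so far: [4]
unit clause [-2] forces x2=F; simplify:
  satisfied 2 clause(s); 4 remain; assigned so far: [2, 4]
unit clause [-3] forces x3=F; simplify:
  drop 3 from [-1, 3] -> [-1]
  satisfied 3 clause(s); 1 remain; assigned so far: [2, 3, 4]
unit clause [-1] forces x1=F; simplify:
  satisfied 1 clause(s); 0 remain; assigned so far: [1, 2, 3, 4]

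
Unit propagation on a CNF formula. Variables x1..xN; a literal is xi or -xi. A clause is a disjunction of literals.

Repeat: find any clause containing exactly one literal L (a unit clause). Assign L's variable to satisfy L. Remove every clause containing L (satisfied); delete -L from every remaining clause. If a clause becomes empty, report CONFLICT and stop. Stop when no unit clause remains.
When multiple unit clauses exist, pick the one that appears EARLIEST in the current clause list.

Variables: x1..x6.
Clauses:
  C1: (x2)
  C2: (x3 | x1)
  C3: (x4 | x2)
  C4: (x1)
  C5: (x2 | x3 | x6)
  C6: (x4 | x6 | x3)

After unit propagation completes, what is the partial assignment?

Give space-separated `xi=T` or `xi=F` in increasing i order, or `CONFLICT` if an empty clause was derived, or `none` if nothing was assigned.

Answer: x1=T x2=T

Derivation:
unit clause [2] forces x2=T; simplify:
  satisfied 3 clause(s); 3 remain; assigned so far: [2]
unit clause [1] forces x1=T; simplify:
  satisfied 2 clause(s); 1 remain; assigned so far: [1, 2]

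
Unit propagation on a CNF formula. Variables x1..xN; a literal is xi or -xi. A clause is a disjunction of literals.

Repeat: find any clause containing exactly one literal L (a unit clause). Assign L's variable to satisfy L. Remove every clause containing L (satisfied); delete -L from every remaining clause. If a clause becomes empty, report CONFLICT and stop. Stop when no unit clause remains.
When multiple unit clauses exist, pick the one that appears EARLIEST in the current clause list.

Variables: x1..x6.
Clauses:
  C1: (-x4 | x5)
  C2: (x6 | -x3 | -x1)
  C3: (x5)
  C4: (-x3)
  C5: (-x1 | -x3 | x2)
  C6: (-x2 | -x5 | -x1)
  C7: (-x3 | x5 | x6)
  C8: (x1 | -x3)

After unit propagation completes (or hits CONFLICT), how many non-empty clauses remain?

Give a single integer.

unit clause [5] forces x5=T; simplify:
  drop -5 from [-2, -5, -1] -> [-2, -1]
  satisfied 3 clause(s); 5 remain; assigned so far: [5]
unit clause [-3] forces x3=F; simplify:
  satisfied 4 clause(s); 1 remain; assigned so far: [3, 5]

Answer: 1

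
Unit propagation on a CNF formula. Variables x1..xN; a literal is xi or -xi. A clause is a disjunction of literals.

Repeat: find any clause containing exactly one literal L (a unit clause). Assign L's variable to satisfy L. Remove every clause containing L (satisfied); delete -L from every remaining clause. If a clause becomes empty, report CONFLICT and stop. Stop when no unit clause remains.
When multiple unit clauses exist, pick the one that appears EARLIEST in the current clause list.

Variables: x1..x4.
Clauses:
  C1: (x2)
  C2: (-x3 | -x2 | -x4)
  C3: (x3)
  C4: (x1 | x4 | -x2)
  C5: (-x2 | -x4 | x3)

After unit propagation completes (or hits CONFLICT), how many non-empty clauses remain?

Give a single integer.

unit clause [2] forces x2=T; simplify:
  drop -2 from [-3, -2, -4] -> [-3, -4]
  drop -2 from [1, 4, -2] -> [1, 4]
  drop -2 from [-2, -4, 3] -> [-4, 3]
  satisfied 1 clause(s); 4 remain; assigned so far: [2]
unit clause [3] forces x3=T; simplify:
  drop -3 from [-3, -4] -> [-4]
  satisfied 2 clause(s); 2 remain; assigned so far: [2, 3]
unit clause [-4] forces x4=F; simplify:
  drop 4 from [1, 4] -> [1]
  satisfied 1 clause(s); 1 remain; assigned so far: [2, 3, 4]
unit clause [1] forces x1=T; simplify:
  satisfied 1 clause(s); 0 remain; assigned so far: [1, 2, 3, 4]

Answer: 0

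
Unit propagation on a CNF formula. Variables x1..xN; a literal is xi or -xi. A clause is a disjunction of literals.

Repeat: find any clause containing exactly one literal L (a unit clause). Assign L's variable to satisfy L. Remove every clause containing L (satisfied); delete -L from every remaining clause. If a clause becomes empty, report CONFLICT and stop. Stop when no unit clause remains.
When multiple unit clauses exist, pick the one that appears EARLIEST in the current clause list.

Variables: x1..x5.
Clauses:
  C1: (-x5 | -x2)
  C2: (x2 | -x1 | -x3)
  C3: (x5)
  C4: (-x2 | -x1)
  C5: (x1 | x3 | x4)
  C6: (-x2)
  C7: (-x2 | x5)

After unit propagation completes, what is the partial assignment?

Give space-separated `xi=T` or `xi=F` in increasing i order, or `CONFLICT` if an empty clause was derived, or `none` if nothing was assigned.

Answer: x2=F x5=T

Derivation:
unit clause [5] forces x5=T; simplify:
  drop -5 from [-5, -2] -> [-2]
  satisfied 2 clause(s); 5 remain; assigned so far: [5]
unit clause [-2] forces x2=F; simplify:
  drop 2 from [2, -1, -3] -> [-1, -3]
  satisfied 3 clause(s); 2 remain; assigned so far: [2, 5]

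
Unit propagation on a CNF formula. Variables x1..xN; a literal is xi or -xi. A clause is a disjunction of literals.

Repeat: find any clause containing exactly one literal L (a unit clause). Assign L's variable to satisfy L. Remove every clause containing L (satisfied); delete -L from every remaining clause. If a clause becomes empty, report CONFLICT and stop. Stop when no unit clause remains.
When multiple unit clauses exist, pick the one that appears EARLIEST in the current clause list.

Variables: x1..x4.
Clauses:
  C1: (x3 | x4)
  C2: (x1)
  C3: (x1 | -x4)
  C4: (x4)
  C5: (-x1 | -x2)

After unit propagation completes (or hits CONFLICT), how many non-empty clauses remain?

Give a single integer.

Answer: 0

Derivation:
unit clause [1] forces x1=T; simplify:
  drop -1 from [-1, -2] -> [-2]
  satisfied 2 clause(s); 3 remain; assigned so far: [1]
unit clause [4] forces x4=T; simplify:
  satisfied 2 clause(s); 1 remain; assigned so far: [1, 4]
unit clause [-2] forces x2=F; simplify:
  satisfied 1 clause(s); 0 remain; assigned so far: [1, 2, 4]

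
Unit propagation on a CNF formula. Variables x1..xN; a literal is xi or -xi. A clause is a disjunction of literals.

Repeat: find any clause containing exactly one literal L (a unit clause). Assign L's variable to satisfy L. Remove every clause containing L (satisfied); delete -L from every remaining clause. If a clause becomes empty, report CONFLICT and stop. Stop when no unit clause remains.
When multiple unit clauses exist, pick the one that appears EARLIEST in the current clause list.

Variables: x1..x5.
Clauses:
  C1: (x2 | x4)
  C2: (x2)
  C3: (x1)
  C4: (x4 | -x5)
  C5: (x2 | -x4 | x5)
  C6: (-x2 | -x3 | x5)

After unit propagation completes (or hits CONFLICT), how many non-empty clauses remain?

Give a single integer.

unit clause [2] forces x2=T; simplify:
  drop -2 from [-2, -3, 5] -> [-3, 5]
  satisfied 3 clause(s); 3 remain; assigned so far: [2]
unit clause [1] forces x1=T; simplify:
  satisfied 1 clause(s); 2 remain; assigned so far: [1, 2]

Answer: 2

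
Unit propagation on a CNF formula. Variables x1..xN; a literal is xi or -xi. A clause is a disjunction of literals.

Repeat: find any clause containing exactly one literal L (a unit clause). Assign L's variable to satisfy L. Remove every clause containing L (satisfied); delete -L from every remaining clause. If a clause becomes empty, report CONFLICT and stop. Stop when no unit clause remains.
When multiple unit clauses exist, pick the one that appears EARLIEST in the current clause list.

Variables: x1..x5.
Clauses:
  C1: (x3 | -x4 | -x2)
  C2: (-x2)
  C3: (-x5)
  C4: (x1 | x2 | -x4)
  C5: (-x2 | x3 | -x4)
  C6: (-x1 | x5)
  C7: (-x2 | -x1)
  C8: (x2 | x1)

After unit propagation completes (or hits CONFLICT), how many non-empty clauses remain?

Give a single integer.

unit clause [-2] forces x2=F; simplify:
  drop 2 from [1, 2, -4] -> [1, -4]
  drop 2 from [2, 1] -> [1]
  satisfied 4 clause(s); 4 remain; assigned so far: [2]
unit clause [-5] forces x5=F; simplify:
  drop 5 from [-1, 5] -> [-1]
  satisfied 1 clause(s); 3 remain; assigned so far: [2, 5]
unit clause [-1] forces x1=F; simplify:
  drop 1 from [1, -4] -> [-4]
  drop 1 from [1] -> [] (empty!)
  satisfied 1 clause(s); 2 remain; assigned so far: [1, 2, 5]
CONFLICT (empty clause)

Answer: 1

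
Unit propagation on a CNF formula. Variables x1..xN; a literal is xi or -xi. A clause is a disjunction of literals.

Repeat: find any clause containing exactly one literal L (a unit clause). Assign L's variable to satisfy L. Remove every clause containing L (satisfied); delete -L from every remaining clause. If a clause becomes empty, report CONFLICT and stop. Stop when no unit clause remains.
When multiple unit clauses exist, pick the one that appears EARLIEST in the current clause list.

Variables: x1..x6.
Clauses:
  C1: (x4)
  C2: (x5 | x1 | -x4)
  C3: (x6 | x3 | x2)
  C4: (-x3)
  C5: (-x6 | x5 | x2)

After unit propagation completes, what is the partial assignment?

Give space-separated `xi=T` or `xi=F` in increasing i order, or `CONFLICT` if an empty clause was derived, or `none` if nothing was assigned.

Answer: x3=F x4=T

Derivation:
unit clause [4] forces x4=T; simplify:
  drop -4 from [5, 1, -4] -> [5, 1]
  satisfied 1 clause(s); 4 remain; assigned so far: [4]
unit clause [-3] forces x3=F; simplify:
  drop 3 from [6, 3, 2] -> [6, 2]
  satisfied 1 clause(s); 3 remain; assigned so far: [3, 4]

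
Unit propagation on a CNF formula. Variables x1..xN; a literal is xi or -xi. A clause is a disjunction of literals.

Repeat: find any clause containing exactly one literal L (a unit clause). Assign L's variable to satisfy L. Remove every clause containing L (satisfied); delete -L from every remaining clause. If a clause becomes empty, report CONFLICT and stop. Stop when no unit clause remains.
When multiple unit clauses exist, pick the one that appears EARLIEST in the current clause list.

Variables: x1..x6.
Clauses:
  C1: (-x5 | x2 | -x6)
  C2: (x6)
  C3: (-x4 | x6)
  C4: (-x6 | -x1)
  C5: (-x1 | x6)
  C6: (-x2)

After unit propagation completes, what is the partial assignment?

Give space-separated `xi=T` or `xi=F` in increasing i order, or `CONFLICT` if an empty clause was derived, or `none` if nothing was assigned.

unit clause [6] forces x6=T; simplify:
  drop -6 from [-5, 2, -6] -> [-5, 2]
  drop -6 from [-6, -1] -> [-1]
  satisfied 3 clause(s); 3 remain; assigned so far: [6]
unit clause [-1] forces x1=F; simplify:
  satisfied 1 clause(s); 2 remain; assigned so far: [1, 6]
unit clause [-2] forces x2=F; simplify:
  drop 2 from [-5, 2] -> [-5]
  satisfied 1 clause(s); 1 remain; assigned so far: [1, 2, 6]
unit clause [-5] forces x5=F; simplify:
  satisfied 1 clause(s); 0 remain; assigned so far: [1, 2, 5, 6]

Answer: x1=F x2=F x5=F x6=T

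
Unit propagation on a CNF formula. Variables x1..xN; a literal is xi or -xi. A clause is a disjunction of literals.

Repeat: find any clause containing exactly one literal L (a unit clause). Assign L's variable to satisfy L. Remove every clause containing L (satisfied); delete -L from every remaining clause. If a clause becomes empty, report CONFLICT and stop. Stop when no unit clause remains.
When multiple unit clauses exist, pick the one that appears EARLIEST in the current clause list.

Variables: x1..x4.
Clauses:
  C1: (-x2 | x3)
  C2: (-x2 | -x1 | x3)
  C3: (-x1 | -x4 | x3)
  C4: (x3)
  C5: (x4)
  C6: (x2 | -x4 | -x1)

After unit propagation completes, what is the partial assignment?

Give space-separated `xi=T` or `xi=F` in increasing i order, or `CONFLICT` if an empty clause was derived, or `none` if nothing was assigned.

unit clause [3] forces x3=T; simplify:
  satisfied 4 clause(s); 2 remain; assigned so far: [3]
unit clause [4] forces x4=T; simplify:
  drop -4 from [2, -4, -1] -> [2, -1]
  satisfied 1 clause(s); 1 remain; assigned so far: [3, 4]

Answer: x3=T x4=T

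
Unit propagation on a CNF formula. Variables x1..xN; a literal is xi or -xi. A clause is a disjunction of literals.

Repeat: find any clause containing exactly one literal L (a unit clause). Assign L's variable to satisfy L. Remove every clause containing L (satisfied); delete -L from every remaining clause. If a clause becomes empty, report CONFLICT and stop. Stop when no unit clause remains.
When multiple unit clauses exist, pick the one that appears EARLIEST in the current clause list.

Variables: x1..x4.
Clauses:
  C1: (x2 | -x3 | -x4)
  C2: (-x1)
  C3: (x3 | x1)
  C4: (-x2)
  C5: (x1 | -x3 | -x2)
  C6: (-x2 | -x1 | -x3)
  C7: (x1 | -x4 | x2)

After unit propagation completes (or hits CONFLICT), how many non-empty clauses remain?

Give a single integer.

Answer: 0

Derivation:
unit clause [-1] forces x1=F; simplify:
  drop 1 from [3, 1] -> [3]
  drop 1 from [1, -3, -2] -> [-3, -2]
  drop 1 from [1, -4, 2] -> [-4, 2]
  satisfied 2 clause(s); 5 remain; assigned so far: [1]
unit clause [3] forces x3=T; simplify:
  drop -3 from [2, -3, -4] -> [2, -4]
  drop -3 from [-3, -2] -> [-2]
  satisfied 1 clause(s); 4 remain; assigned so far: [1, 3]
unit clause [-2] forces x2=F; simplify:
  drop 2 from [2, -4] -> [-4]
  drop 2 from [-4, 2] -> [-4]
  satisfied 2 clause(s); 2 remain; assigned so far: [1, 2, 3]
unit clause [-4] forces x4=F; simplify:
  satisfied 2 clause(s); 0 remain; assigned so far: [1, 2, 3, 4]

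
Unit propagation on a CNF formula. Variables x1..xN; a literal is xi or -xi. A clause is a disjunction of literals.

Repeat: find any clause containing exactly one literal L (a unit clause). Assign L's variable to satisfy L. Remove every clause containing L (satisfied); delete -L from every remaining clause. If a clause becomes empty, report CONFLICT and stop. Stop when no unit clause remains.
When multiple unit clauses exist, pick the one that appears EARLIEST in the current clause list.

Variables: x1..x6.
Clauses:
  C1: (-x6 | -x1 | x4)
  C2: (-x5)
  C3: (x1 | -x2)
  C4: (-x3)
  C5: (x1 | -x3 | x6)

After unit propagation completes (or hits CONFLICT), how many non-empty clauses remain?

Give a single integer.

Answer: 2

Derivation:
unit clause [-5] forces x5=F; simplify:
  satisfied 1 clause(s); 4 remain; assigned so far: [5]
unit clause [-3] forces x3=F; simplify:
  satisfied 2 clause(s); 2 remain; assigned so far: [3, 5]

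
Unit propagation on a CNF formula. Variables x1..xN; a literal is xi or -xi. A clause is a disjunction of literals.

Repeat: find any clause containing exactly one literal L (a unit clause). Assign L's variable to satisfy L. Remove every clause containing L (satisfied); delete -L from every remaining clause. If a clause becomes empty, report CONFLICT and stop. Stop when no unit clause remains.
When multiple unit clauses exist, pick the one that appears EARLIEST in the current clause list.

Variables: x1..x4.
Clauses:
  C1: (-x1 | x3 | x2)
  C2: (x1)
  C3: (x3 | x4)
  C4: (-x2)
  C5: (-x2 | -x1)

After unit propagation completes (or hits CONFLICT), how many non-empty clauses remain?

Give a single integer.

Answer: 0

Derivation:
unit clause [1] forces x1=T; simplify:
  drop -1 from [-1, 3, 2] -> [3, 2]
  drop -1 from [-2, -1] -> [-2]
  satisfied 1 clause(s); 4 remain; assigned so far: [1]
unit clause [-2] forces x2=F; simplify:
  drop 2 from [3, 2] -> [3]
  satisfied 2 clause(s); 2 remain; assigned so far: [1, 2]
unit clause [3] forces x3=T; simplify:
  satisfied 2 clause(s); 0 remain; assigned so far: [1, 2, 3]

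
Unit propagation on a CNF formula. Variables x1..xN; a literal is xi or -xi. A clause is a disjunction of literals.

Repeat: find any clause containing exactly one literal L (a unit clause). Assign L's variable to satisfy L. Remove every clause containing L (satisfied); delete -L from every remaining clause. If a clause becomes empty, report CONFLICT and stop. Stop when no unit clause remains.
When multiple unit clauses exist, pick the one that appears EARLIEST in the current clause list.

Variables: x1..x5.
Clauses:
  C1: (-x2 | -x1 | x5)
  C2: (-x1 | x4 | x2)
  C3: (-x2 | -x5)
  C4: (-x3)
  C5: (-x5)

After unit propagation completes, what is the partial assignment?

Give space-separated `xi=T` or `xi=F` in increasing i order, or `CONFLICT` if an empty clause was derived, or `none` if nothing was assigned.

unit clause [-3] forces x3=F; simplify:
  satisfied 1 clause(s); 4 remain; assigned so far: [3]
unit clause [-5] forces x5=F; simplify:
  drop 5 from [-2, -1, 5] -> [-2, -1]
  satisfied 2 clause(s); 2 remain; assigned so far: [3, 5]

Answer: x3=F x5=F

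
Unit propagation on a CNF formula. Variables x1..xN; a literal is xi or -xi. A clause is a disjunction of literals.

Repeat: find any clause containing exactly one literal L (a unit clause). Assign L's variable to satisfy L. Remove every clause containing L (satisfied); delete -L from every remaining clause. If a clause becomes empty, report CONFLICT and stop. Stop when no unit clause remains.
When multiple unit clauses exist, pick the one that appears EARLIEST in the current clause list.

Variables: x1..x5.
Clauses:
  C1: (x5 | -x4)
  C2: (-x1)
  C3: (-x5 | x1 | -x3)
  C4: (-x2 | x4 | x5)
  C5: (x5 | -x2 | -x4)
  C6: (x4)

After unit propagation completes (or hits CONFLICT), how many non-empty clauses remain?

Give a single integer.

unit clause [-1] forces x1=F; simplify:
  drop 1 from [-5, 1, -3] -> [-5, -3]
  satisfied 1 clause(s); 5 remain; assigned so far: [1]
unit clause [4] forces x4=T; simplify:
  drop -4 from [5, -4] -> [5]
  drop -4 from [5, -2, -4] -> [5, -2]
  satisfied 2 clause(s); 3 remain; assigned so far: [1, 4]
unit clause [5] forces x5=T; simplify:
  drop -5 from [-5, -3] -> [-3]
  satisfied 2 clause(s); 1 remain; assigned so far: [1, 4, 5]
unit clause [-3] forces x3=F; simplify:
  satisfied 1 clause(s); 0 remain; assigned so far: [1, 3, 4, 5]

Answer: 0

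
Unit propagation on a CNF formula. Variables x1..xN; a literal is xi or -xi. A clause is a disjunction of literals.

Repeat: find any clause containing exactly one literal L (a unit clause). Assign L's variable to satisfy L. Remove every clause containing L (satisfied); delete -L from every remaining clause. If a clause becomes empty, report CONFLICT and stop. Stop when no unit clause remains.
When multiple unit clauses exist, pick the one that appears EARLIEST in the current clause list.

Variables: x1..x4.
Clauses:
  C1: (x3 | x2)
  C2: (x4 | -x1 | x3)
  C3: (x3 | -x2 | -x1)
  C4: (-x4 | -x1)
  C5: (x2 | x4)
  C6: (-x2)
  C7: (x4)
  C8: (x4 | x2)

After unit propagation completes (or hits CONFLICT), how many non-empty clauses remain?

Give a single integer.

Answer: 0

Derivation:
unit clause [-2] forces x2=F; simplify:
  drop 2 from [3, 2] -> [3]
  drop 2 from [2, 4] -> [4]
  drop 2 from [4, 2] -> [4]
  satisfied 2 clause(s); 6 remain; assigned so far: [2]
unit clause [3] forces x3=T; simplify:
  satisfied 2 clause(s); 4 remain; assigned so far: [2, 3]
unit clause [4] forces x4=T; simplify:
  drop -4 from [-4, -1] -> [-1]
  satisfied 3 clause(s); 1 remain; assigned so far: [2, 3, 4]
unit clause [-1] forces x1=F; simplify:
  satisfied 1 clause(s); 0 remain; assigned so far: [1, 2, 3, 4]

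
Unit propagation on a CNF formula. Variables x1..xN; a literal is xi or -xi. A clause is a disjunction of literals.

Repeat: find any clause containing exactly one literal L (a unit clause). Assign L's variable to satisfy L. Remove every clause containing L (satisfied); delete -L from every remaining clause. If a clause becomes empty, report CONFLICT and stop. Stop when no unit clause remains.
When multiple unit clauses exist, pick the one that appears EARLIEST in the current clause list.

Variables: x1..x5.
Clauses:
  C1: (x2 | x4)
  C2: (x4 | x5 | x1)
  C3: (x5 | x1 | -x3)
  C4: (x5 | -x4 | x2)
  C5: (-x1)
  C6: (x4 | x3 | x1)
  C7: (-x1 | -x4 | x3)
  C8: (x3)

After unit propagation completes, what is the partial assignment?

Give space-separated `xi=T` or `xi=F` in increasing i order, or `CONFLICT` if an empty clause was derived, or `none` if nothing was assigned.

unit clause [-1] forces x1=F; simplify:
  drop 1 from [4, 5, 1] -> [4, 5]
  drop 1 from [5, 1, -3] -> [5, -3]
  drop 1 from [4, 3, 1] -> [4, 3]
  satisfied 2 clause(s); 6 remain; assigned so far: [1]
unit clause [3] forces x3=T; simplify:
  drop -3 from [5, -3] -> [5]
  satisfied 2 clause(s); 4 remain; assigned so far: [1, 3]
unit clause [5] forces x5=T; simplify:
  satisfied 3 clause(s); 1 remain; assigned so far: [1, 3, 5]

Answer: x1=F x3=T x5=T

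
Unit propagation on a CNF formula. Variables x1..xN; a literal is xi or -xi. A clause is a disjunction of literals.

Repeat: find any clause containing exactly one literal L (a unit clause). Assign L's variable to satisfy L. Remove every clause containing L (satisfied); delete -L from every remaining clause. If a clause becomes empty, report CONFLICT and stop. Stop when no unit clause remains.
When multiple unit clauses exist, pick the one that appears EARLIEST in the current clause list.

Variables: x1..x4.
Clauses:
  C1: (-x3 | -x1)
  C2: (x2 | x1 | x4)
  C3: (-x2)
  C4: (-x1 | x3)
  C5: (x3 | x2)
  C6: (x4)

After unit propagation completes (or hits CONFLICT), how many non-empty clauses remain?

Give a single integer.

Answer: 0

Derivation:
unit clause [-2] forces x2=F; simplify:
  drop 2 from [2, 1, 4] -> [1, 4]
  drop 2 from [3, 2] -> [3]
  satisfied 1 clause(s); 5 remain; assigned so far: [2]
unit clause [3] forces x3=T; simplify:
  drop -3 from [-3, -1] -> [-1]
  satisfied 2 clause(s); 3 remain; assigned so far: [2, 3]
unit clause [-1] forces x1=F; simplify:
  drop 1 from [1, 4] -> [4]
  satisfied 1 clause(s); 2 remain; assigned so far: [1, 2, 3]
unit clause [4] forces x4=T; simplify:
  satisfied 2 clause(s); 0 remain; assigned so far: [1, 2, 3, 4]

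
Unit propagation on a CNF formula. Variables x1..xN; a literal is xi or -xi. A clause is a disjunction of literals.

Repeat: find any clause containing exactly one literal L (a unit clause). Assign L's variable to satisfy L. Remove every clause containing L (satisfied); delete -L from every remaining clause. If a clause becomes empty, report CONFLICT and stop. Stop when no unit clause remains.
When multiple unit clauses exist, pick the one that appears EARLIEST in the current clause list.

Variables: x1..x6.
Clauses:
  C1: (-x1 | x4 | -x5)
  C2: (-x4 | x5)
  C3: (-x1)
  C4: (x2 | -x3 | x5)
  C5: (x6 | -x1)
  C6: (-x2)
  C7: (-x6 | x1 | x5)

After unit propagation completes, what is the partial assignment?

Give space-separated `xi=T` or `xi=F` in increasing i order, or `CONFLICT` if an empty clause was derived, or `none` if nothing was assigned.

unit clause [-1] forces x1=F; simplify:
  drop 1 from [-6, 1, 5] -> [-6, 5]
  satisfied 3 clause(s); 4 remain; assigned so far: [1]
unit clause [-2] forces x2=F; simplify:
  drop 2 from [2, -3, 5] -> [-3, 5]
  satisfied 1 clause(s); 3 remain; assigned so far: [1, 2]

Answer: x1=F x2=F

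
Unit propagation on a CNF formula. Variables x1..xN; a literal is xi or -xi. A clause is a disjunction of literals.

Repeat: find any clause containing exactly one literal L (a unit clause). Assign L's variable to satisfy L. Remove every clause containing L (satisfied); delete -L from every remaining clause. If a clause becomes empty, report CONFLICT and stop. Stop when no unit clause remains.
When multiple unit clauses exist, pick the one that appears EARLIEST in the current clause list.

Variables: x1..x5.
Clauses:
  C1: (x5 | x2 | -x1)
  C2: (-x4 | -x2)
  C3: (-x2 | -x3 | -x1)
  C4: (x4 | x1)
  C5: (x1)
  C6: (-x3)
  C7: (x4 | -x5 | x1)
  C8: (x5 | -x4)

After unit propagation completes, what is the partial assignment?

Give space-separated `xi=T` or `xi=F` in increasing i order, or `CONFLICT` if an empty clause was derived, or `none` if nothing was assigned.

Answer: x1=T x3=F

Derivation:
unit clause [1] forces x1=T; simplify:
  drop -1 from [5, 2, -1] -> [5, 2]
  drop -1 from [-2, -3, -1] -> [-2, -3]
  satisfied 3 clause(s); 5 remain; assigned so far: [1]
unit clause [-3] forces x3=F; simplify:
  satisfied 2 clause(s); 3 remain; assigned so far: [1, 3]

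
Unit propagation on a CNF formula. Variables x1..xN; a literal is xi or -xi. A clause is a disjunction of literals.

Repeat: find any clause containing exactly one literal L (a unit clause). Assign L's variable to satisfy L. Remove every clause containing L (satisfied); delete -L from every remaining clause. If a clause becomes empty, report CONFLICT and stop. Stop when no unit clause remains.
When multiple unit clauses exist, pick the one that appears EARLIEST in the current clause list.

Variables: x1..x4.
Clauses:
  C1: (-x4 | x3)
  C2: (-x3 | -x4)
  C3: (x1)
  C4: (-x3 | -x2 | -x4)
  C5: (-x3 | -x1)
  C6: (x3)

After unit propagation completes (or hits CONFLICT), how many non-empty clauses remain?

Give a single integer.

unit clause [1] forces x1=T; simplify:
  drop -1 from [-3, -1] -> [-3]
  satisfied 1 clause(s); 5 remain; assigned so far: [1]
unit clause [-3] forces x3=F; simplify:
  drop 3 from [-4, 3] -> [-4]
  drop 3 from [3] -> [] (empty!)
  satisfied 3 clause(s); 2 remain; assigned so far: [1, 3]
CONFLICT (empty clause)

Answer: 1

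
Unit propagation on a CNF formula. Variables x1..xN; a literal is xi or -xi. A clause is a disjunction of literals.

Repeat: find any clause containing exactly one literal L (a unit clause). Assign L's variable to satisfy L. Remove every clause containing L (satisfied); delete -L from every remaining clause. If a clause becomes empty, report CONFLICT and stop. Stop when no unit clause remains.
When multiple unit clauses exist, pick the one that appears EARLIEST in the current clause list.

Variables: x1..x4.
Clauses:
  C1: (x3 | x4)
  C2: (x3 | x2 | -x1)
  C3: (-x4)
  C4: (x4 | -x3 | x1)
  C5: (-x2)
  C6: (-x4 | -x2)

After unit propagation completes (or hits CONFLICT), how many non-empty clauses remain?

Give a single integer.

Answer: 0

Derivation:
unit clause [-4] forces x4=F; simplify:
  drop 4 from [3, 4] -> [3]
  drop 4 from [4, -3, 1] -> [-3, 1]
  satisfied 2 clause(s); 4 remain; assigned so far: [4]
unit clause [3] forces x3=T; simplify:
  drop -3 from [-3, 1] -> [1]
  satisfied 2 clause(s); 2 remain; assigned so far: [3, 4]
unit clause [1] forces x1=T; simplify:
  satisfied 1 clause(s); 1 remain; assigned so far: [1, 3, 4]
unit clause [-2] forces x2=F; simplify:
  satisfied 1 clause(s); 0 remain; assigned so far: [1, 2, 3, 4]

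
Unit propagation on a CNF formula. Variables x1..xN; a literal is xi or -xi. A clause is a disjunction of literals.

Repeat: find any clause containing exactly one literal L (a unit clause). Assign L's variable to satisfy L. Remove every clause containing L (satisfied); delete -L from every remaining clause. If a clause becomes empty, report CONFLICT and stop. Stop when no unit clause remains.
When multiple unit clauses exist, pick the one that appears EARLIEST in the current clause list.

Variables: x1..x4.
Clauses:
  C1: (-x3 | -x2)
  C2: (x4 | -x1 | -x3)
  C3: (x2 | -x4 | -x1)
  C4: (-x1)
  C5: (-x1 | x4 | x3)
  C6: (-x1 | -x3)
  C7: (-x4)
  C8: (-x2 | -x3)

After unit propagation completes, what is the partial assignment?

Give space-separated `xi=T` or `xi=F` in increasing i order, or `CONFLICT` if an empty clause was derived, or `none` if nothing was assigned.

unit clause [-1] forces x1=F; simplify:
  satisfied 5 clause(s); 3 remain; assigned so far: [1]
unit clause [-4] forces x4=F; simplify:
  satisfied 1 clause(s); 2 remain; assigned so far: [1, 4]

Answer: x1=F x4=F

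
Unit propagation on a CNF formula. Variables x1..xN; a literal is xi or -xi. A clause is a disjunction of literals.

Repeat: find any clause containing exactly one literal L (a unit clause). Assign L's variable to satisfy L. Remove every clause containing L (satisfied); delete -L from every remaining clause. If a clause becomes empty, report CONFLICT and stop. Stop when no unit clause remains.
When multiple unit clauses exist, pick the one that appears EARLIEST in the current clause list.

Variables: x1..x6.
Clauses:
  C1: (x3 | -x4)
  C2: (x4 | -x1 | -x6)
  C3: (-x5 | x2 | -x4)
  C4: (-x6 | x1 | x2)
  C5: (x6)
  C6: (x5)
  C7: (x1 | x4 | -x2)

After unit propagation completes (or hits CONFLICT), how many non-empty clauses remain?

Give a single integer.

unit clause [6] forces x6=T; simplify:
  drop -6 from [4, -1, -6] -> [4, -1]
  drop -6 from [-6, 1, 2] -> [1, 2]
  satisfied 1 clause(s); 6 remain; assigned so far: [6]
unit clause [5] forces x5=T; simplify:
  drop -5 from [-5, 2, -4] -> [2, -4]
  satisfied 1 clause(s); 5 remain; assigned so far: [5, 6]

Answer: 5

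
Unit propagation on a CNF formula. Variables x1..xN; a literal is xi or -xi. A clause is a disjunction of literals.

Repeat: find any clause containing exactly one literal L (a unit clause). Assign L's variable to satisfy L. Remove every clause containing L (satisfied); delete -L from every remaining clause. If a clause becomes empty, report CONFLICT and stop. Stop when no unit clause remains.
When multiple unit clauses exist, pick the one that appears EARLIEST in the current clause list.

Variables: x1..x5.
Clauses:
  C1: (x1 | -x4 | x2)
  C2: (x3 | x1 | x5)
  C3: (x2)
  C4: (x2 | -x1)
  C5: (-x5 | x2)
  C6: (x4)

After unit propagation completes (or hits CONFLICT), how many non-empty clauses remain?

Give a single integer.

unit clause [2] forces x2=T; simplify:
  satisfied 4 clause(s); 2 remain; assigned so far: [2]
unit clause [4] forces x4=T; simplify:
  satisfied 1 clause(s); 1 remain; assigned so far: [2, 4]

Answer: 1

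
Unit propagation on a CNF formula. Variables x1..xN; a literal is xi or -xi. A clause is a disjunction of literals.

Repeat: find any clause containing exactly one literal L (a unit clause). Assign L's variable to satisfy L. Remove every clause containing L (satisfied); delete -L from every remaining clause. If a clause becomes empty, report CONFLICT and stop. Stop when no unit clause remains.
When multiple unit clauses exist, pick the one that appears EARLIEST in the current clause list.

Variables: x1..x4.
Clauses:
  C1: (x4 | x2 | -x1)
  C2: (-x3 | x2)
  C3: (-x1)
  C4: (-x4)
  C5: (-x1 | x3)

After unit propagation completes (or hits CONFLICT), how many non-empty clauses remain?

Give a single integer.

unit clause [-1] forces x1=F; simplify:
  satisfied 3 clause(s); 2 remain; assigned so far: [1]
unit clause [-4] forces x4=F; simplify:
  satisfied 1 clause(s); 1 remain; assigned so far: [1, 4]

Answer: 1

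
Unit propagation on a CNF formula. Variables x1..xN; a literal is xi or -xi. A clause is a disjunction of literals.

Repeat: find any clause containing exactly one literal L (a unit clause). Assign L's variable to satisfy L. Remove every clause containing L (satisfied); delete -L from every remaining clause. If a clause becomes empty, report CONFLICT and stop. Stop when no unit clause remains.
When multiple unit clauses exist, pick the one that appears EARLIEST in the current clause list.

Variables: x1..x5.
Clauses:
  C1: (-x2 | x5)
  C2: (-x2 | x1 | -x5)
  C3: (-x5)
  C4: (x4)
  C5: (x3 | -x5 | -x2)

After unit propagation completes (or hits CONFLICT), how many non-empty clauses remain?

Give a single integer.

Answer: 0

Derivation:
unit clause [-5] forces x5=F; simplify:
  drop 5 from [-2, 5] -> [-2]
  satisfied 3 clause(s); 2 remain; assigned so far: [5]
unit clause [-2] forces x2=F; simplify:
  satisfied 1 clause(s); 1 remain; assigned so far: [2, 5]
unit clause [4] forces x4=T; simplify:
  satisfied 1 clause(s); 0 remain; assigned so far: [2, 4, 5]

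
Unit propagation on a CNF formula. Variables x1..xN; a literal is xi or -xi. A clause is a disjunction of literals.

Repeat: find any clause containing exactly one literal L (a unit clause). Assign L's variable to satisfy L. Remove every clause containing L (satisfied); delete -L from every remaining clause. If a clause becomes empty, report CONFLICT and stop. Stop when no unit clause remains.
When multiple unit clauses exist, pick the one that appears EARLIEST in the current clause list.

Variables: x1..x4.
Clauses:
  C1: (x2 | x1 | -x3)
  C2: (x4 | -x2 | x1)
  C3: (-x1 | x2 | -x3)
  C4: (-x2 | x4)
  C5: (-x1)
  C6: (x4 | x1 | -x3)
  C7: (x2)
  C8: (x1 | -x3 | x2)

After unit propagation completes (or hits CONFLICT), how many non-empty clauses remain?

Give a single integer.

unit clause [-1] forces x1=F; simplify:
  drop 1 from [2, 1, -3] -> [2, -3]
  drop 1 from [4, -2, 1] -> [4, -2]
  drop 1 from [4, 1, -3] -> [4, -3]
  drop 1 from [1, -3, 2] -> [-3, 2]
  satisfied 2 clause(s); 6 remain; assigned so far: [1]
unit clause [2] forces x2=T; simplify:
  drop -2 from [4, -2] -> [4]
  drop -2 from [-2, 4] -> [4]
  satisfied 3 clause(s); 3 remain; assigned so far: [1, 2]
unit clause [4] forces x4=T; simplify:
  satisfied 3 clause(s); 0 remain; assigned so far: [1, 2, 4]

Answer: 0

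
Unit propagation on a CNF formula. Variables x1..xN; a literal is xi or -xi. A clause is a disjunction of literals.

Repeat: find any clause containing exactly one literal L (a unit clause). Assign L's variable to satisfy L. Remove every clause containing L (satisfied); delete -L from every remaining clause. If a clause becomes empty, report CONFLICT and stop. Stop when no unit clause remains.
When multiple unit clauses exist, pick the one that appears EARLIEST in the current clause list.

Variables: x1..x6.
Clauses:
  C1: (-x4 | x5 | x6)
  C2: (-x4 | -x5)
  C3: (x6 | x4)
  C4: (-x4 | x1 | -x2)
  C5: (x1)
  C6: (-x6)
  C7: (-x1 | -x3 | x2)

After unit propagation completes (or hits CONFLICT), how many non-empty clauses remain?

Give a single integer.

Answer: 1

Derivation:
unit clause [1] forces x1=T; simplify:
  drop -1 from [-1, -3, 2] -> [-3, 2]
  satisfied 2 clause(s); 5 remain; assigned so far: [1]
unit clause [-6] forces x6=F; simplify:
  drop 6 from [-4, 5, 6] -> [-4, 5]
  drop 6 from [6, 4] -> [4]
  satisfied 1 clause(s); 4 remain; assigned so far: [1, 6]
unit clause [4] forces x4=T; simplify:
  drop -4 from [-4, 5] -> [5]
  drop -4 from [-4, -5] -> [-5]
  satisfied 1 clause(s); 3 remain; assigned so far: [1, 4, 6]
unit clause [5] forces x5=T; simplify:
  drop -5 from [-5] -> [] (empty!)
  satisfied 1 clause(s); 2 remain; assigned so far: [1, 4, 5, 6]
CONFLICT (empty clause)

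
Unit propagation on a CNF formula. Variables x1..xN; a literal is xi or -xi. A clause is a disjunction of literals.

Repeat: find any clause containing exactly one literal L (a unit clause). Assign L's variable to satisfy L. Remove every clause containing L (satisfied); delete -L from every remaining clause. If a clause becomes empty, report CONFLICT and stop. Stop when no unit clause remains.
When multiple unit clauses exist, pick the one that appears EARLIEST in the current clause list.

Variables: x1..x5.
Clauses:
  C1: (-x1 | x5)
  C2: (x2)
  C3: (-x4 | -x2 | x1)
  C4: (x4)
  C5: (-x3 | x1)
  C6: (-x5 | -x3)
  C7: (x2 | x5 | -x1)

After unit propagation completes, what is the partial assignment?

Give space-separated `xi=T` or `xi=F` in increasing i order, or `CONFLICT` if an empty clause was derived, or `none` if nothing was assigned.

unit clause [2] forces x2=T; simplify:
  drop -2 from [-4, -2, 1] -> [-4, 1]
  satisfied 2 clause(s); 5 remain; assigned so far: [2]
unit clause [4] forces x4=T; simplify:
  drop -4 from [-4, 1] -> [1]
  satisfied 1 clause(s); 4 remain; assigned so far: [2, 4]
unit clause [1] forces x1=T; simplify:
  drop -1 from [-1, 5] -> [5]
  satisfied 2 clause(s); 2 remain; assigned so far: [1, 2, 4]
unit clause [5] forces x5=T; simplify:
  drop -5 from [-5, -3] -> [-3]
  satisfied 1 clause(s); 1 remain; assigned so far: [1, 2, 4, 5]
unit clause [-3] forces x3=F; simplify:
  satisfied 1 clause(s); 0 remain; assigned so far: [1, 2, 3, 4, 5]

Answer: x1=T x2=T x3=F x4=T x5=T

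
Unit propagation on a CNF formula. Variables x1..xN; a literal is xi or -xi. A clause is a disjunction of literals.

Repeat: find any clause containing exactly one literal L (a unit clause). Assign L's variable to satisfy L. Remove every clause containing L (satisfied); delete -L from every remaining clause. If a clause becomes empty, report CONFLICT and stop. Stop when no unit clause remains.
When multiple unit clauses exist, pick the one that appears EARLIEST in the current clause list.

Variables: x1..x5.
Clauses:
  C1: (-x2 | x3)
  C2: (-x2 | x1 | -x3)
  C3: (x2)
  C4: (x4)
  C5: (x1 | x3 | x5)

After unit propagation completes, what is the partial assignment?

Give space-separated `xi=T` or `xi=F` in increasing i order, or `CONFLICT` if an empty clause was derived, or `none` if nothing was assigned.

Answer: x1=T x2=T x3=T x4=T

Derivation:
unit clause [2] forces x2=T; simplify:
  drop -2 from [-2, 3] -> [3]
  drop -2 from [-2, 1, -3] -> [1, -3]
  satisfied 1 clause(s); 4 remain; assigned so far: [2]
unit clause [3] forces x3=T; simplify:
  drop -3 from [1, -3] -> [1]
  satisfied 2 clause(s); 2 remain; assigned so far: [2, 3]
unit clause [1] forces x1=T; simplify:
  satisfied 1 clause(s); 1 remain; assigned so far: [1, 2, 3]
unit clause [4] forces x4=T; simplify:
  satisfied 1 clause(s); 0 remain; assigned so far: [1, 2, 3, 4]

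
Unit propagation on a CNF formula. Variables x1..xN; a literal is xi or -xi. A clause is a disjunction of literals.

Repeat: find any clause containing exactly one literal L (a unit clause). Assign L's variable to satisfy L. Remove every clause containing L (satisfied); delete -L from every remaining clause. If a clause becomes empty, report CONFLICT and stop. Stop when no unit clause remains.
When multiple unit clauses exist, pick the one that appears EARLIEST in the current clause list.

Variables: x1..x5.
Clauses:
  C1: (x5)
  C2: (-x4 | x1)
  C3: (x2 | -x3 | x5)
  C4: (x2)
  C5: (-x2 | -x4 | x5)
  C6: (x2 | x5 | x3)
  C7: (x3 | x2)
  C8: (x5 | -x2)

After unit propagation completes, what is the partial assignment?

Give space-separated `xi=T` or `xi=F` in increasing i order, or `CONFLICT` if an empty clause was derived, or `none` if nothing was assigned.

Answer: x2=T x5=T

Derivation:
unit clause [5] forces x5=T; simplify:
  satisfied 5 clause(s); 3 remain; assigned so far: [5]
unit clause [2] forces x2=T; simplify:
  satisfied 2 clause(s); 1 remain; assigned so far: [2, 5]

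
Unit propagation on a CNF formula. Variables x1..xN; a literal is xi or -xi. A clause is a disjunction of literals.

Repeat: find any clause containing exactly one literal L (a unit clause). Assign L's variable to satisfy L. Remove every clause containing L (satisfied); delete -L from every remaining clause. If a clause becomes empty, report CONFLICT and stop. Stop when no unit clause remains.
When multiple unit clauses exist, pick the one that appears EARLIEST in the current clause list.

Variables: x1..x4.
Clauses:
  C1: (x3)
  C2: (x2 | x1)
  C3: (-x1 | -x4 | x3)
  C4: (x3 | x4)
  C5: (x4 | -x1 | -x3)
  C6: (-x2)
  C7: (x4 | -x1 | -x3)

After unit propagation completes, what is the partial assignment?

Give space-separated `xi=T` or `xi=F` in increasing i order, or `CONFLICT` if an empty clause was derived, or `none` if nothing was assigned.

unit clause [3] forces x3=T; simplify:
  drop -3 from [4, -1, -3] -> [4, -1]
  drop -3 from [4, -1, -3] -> [4, -1]
  satisfied 3 clause(s); 4 remain; assigned so far: [3]
unit clause [-2] forces x2=F; simplify:
  drop 2 from [2, 1] -> [1]
  satisfied 1 clause(s); 3 remain; assigned so far: [2, 3]
unit clause [1] forces x1=T; simplify:
  drop -1 from [4, -1] -> [4]
  drop -1 from [4, -1] -> [4]
  satisfied 1 clause(s); 2 remain; assigned so far: [1, 2, 3]
unit clause [4] forces x4=T; simplify:
  satisfied 2 clause(s); 0 remain; assigned so far: [1, 2, 3, 4]

Answer: x1=T x2=F x3=T x4=T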